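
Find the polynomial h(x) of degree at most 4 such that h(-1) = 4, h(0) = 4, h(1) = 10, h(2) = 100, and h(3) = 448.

Write h(x) = ax^4 + bx^3 + cx^2 + dx + e. Substituting each data point gives a linear system:
  a - b + c - d + e = 4
  e = 4
  a + b + c + d + e = 10
  16a + 8b + 4c + 2d + e = 100
  81a + 27b + 9c + 3d + e = 448
Solving the system yields a = 4, b = 5, c = -1, d = -2, e = 4.
So h(x) = 4x^4 + 5x^3 - x^2 - 2x + 4.
Check: h(1) = 10. ✓

h(x) = 4x^4 + 5x^3 - x^2 - 2x + 4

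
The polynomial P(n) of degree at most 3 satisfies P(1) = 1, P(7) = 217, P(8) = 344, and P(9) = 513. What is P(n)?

P(n) = n^3 - 3n^2 + 3n

Write P(n) = an^3 + bn^2 + cn + d. Substituting each data point gives a linear system:
  a + b + c + d = 1
  343a + 49b + 7c + d = 217
  512a + 64b + 8c + d = 344
  729a + 81b + 9c + d = 513
Solving the system yields a = 1, b = -3, c = 3, d = 0.
So P(n) = n^3 - 3n^2 + 3n.
Check: P(8) = 344. ✓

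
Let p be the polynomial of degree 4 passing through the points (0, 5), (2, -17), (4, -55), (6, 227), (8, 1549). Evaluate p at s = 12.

Using the Lagrange interpolation formula with nodes 0, 2, 4, 6, 8:
  L_0(s) = (s - 2)(s - 4)(s - 6)(s - 8) / 384
  L_1(s) = s(s - 4)(s - 6)(s - 8) / -96
  L_2(s) = s(s - 2)(s - 6)(s - 8) / 64
  L_3(s) = s(s - 2)(s - 4)(s - 8) / -96
  L_4(s) = s(s - 2)(s - 4)(s - 6) / 384
Then p(s) = 5·L_0(s) - 17·L_1(s) - 55·L_2(s) + 227·L_3(s) + 1549·L_4(s).
Expanding and collecting terms gives p(s) = s^4 - 5s^3 + s + 5.
Evaluating at s = 12: p(12) = 12113.

12113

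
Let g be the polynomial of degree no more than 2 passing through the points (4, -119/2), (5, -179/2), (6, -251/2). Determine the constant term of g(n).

1/2

Write g(n) = an^2 + bn + c. Substituting each data point gives a linear system:
  16a + 4b + c = -119/2
  25a + 5b + c = -179/2
  36a + 6b + c = -251/2
Solving the system yields a = -3, b = -3, c = 1/2.
So g(n) = -3n² - 3n + 1/2.
The constant term is 1/2.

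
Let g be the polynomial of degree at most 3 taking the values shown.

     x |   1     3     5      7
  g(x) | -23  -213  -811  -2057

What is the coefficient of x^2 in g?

Write g(x) = ax^3 + bx^2 + cx + d. Substituting each data point gives a linear system:
  a + b + c + d = -23
  27a + 9b + 3c + d = -213
  125a + 25b + 5c + d = -811
  343a + 49b + 7c + d = -2057
Solving the system yields a = -5, b = -6, c = -6, d = -6.
So g(x) = -5x³ - 6x² - 6x - 6.
The coefficient of x^2 is -6.

-6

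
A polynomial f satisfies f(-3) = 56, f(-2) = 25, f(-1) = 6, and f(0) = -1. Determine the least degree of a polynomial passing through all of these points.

Forward differences of the values at t = -3, -2, -1, 0:
  f  : 56  25  6  -1
  Δ  : -31  -19  -7
  Δ^2: 12  12
  Δ^3: 0
The second differences are constant (12) and nonzero, while all higher differences vanish, so the minimal degree is 2.

2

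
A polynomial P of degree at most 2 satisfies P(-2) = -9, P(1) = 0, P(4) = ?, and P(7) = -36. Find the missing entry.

On equispaced nodes a degree-2 polynomial has vanishing third forward difference, so
  - P(-2) + 3·P(1) - 3·P(4) + P(7) = 0.
Substituting the known values and solving for P(4):
  -3·P(4) = 27
  P(4) = -9.

-9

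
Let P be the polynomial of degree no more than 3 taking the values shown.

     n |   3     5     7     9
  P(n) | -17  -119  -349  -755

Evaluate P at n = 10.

Write P(n) = an^3 + bn^2 + cn + d. Substituting each data point gives a linear system:
  27a + 9b + 3c + d = -17
  125a + 25b + 5c + d = -119
  343a + 49b + 7c + d = -349
  729a + 81b + 9c + d = -755
Solving the system yields a = -1, b = -1, c = 6, d = 1.
So P(n) = -n³ - n² + 6n + 1.
Then P(10) = -1039.

-1039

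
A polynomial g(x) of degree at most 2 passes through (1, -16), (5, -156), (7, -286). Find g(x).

g(x) = -5x^2 - 5x - 6

Write g(x) = ax^2 + bx + c. Substituting each data point gives a linear system:
  a + b + c = -16
  25a + 5b + c = -156
  49a + 7b + c = -286
Solving the system yields a = -5, b = -5, c = -6.
So g(x) = -5x^2 - 5x - 6.
Check: g(1) = -16. ✓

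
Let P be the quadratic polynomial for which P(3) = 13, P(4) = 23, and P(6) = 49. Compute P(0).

Write P(t) = at^2 + bt + c. Substituting each data point gives a linear system:
  9a + 3b + c = 13
  16a + 4b + c = 23
  36a + 6b + c = 49
Solving the system yields a = 1, b = 3, c = -5.
So P(t) = t² + 3t - 5.
Then P(0) = -5.

-5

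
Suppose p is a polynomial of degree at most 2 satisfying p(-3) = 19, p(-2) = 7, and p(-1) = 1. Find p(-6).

Using the Lagrange interpolation formula with nodes -3, -2, -1:
  L_0(x) = (x + 2)(x + 1) / 2
  L_1(x) = (x + 3)(x + 1) / -1
  L_2(x) = (x + 3)(x + 2) / 2
Then p(x) = 19·L_0(x) + 7·L_1(x) + 1·L_2(x).
Expanding and collecting terms gives p(x) = 3x^2 + 3x + 1.
Evaluating at x = -6: p(-6) = 91.

91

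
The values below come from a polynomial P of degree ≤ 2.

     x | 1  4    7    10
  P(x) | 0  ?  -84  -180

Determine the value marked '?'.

-24

On equispaced nodes a degree-2 polynomial has vanishing third forward difference, so
  - P(1) + 3·P(4) - 3·P(7) + P(10) = 0.
Substituting the known values and solving for P(4):
  3·P(4) = -72
  P(4) = -24.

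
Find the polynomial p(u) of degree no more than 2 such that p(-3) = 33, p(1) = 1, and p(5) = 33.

p(u) = 2u^2 - 4u + 3

Write p(u) = au^2 + bu + c. Substituting each data point gives a linear system:
  9a - 3b + c = 33
  a + b + c = 1
  25a + 5b + c = 33
Solving the system yields a = 2, b = -4, c = 3.
So p(u) = 2u² - 4u + 3.
Check: p(-3) = 33. ✓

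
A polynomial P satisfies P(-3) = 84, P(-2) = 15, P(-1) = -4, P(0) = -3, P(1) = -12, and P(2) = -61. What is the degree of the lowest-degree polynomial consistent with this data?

3

Forward differences of the values at x = -3, -2, -1, 0, 1, 2:
  P  : 84  15  -4  -3  -12  -61
  Δ  : -69  -19  1  -9  -49
  Δ^2: 50  20  -10  -40
  Δ^3: -30  -30  -30
  Δ^4: 0  0
  Δ^5: 0
The third differences are constant (-30) and nonzero, while all higher differences vanish, so the minimal degree is 3.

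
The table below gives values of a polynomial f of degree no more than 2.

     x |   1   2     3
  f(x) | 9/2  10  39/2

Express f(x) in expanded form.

f(x) = 2x^2 - (1/2)x + 3

Write f(x) = ax^2 + bx + c. Substituting each data point gives a linear system:
  a + b + c = 9/2
  4a + 2b + c = 10
  9a + 3b + c = 39/2
Solving the system yields a = 2, b = -1/2, c = 3.
So f(x) = 2x^2 - (1/2)x + 3.
Check: f(3) = 39/2. ✓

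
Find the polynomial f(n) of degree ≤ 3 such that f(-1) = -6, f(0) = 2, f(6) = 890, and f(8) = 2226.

Using the Lagrange interpolation formula with nodes -1, 0, 6, 8:
  L_0(n) = n(n - 6)(n - 8) / -63
  L_1(n) = (n + 1)(n - 6)(n - 8) / 48
  L_2(n) = (n + 1)n(n - 8) / -84
  L_3(n) = (n + 1)n(n - 6) / 144
Then f(n) = -6·L_0(n) + 2·L_1(n) + 890·L_2(n) + 2226·L_3(n).
Expanding and collecting terms gives f(n) = 5n³ - 5n² - 2n + 2.
Check: f(8) = 2226. ✓

f(n) = 5n^3 - 5n^2 - 2n + 2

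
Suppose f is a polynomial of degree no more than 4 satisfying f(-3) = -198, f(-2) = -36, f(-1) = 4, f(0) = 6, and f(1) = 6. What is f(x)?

Write f(x) = ax^4 + bx^3 + cx^2 + dx + e. Substituting each data point gives a linear system:
  81a - 27b + 9c - 3d + e = -198
  16a - 8b + 4c - 2d + e = -36
  a - b + c - d + e = 4
  e = 6
  a + b + c + d + e = 6
Solving the system yields a = -2, b = 2, c = 1, d = -1, e = 6.
So f(x) = -2x⁴ + 2x³ + x² - x + 6.
Check: f(-1) = 4. ✓

f(x) = -2x^4 + 2x^3 + x^2 - x + 6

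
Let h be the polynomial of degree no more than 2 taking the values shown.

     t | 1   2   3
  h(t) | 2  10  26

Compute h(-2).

26

Write h(t) = at^2 + bt + c. Substituting each data point gives a linear system:
  a + b + c = 2
  4a + 2b + c = 10
  9a + 3b + c = 26
Solving the system yields a = 4, b = -4, c = 2.
So h(t) = 4t^2 - 4t + 2.
Then h(-2) = 26.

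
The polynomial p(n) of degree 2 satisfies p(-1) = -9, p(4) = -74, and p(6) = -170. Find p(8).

-306

Write p(n) = an^2 + bn + c. Substituting each data point gives a linear system:
  a - b + c = -9
  16a + 4b + c = -74
  36a + 6b + c = -170
Solving the system yields a = -5, b = 2, c = -2.
So p(n) = -5n² + 2n - 2.
Then p(8) = -306.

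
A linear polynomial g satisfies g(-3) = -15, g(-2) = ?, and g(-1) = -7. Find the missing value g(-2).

-11

On equispaced nodes a degree-1 polynomial has vanishing second forward difference, so
  g(-3) - 2·g(-2) + g(-1) = 0.
Substituting the known values and solving for g(-2):
  -2·g(-2) = 22
  g(-2) = -11.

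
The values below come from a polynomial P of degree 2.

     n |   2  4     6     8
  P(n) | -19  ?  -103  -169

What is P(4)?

-53

The 3 known points determine the degree-2 polynomial uniquely.
Write P(n) = an^2 + bn + c. Substituting each data point gives a linear system:
  4a + 2b + c = -19
  36a + 6b + c = -103
  64a + 8b + c = -169
Solving the system yields a = -2, b = -5, c = -1.
So P(n) = -2n² - 5n - 1.
Then P(4) = -53.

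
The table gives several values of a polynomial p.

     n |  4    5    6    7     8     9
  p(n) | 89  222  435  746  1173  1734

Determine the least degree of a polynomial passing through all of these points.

Forward differences of the values at n = 4, 5, 6, 7, 8, 9:
  p  : 89  222  435  746  1173  1734
  Δ  : 133  213  311  427  561
  Δ^2: 80  98  116  134
  Δ^3: 18  18  18
  Δ^4: 0  0
  Δ^5: 0
The third differences are constant (18) and nonzero, while all higher differences vanish, so the minimal degree is 3.

3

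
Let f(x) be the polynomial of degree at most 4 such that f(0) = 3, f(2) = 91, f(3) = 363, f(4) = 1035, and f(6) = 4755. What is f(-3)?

Using the Lagrange interpolation formula with nodes 0, 2, 3, 4, 6:
  L_0(x) = (x - 2)(x - 3)(x - 4)(x - 6) / 144
  L_1(x) = x(x - 3)(x - 4)(x - 6) / -16
  L_2(x) = x(x - 2)(x - 4)(x - 6) / 9
  L_3(x) = x(x - 2)(x - 3)(x - 6) / -16
  L_4(x) = x(x - 2)(x - 3)(x - 4) / 144
Then f(x) = 3·L_0(x) + 91·L_1(x) + 363·L_2(x) + 1035·L_3(x) + 4755·L_4(x).
Expanding and collecting terms gives f(x) = 3x^4 + 4x^3 - x^2 + 6x + 3.
Evaluating at x = -3: f(-3) = 111.

111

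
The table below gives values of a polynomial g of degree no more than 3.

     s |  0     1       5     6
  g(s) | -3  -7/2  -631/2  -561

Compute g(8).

Using the Lagrange interpolation formula with nodes 0, 1, 5, 6:
  L_0(s) = (s - 1)(s - 5)(s - 6) / -30
  L_1(s) = s(s - 5)(s - 6) / 20
  L_2(s) = s(s - 1)(s - 6) / -20
  L_3(s) = s(s - 1)(s - 5) / 30
Then g(s) = -3·L_0(s) - 7/2·L_1(s) - 631/2·L_2(s) - 561·L_3(s).
Expanding and collecting terms gives g(s) = -3s^3 + (5/2)s^2 - 3.
Evaluating at s = 8: g(8) = -1379.

-1379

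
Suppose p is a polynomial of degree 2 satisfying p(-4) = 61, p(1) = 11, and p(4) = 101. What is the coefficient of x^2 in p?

Write p(x) = ax^2 + bx + c. Substituting each data point gives a linear system:
  16a - 4b + c = 61
  a + b + c = 11
  16a + 4b + c = 101
Solving the system yields a = 5, b = 5, c = 1.
So p(x) = 5x^2 + 5x + 1.
The leading coefficient is 5.

5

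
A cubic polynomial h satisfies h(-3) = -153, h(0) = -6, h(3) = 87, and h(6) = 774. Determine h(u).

h(u) = 4u^3 - 3u^2 + 4u - 6

Write h(u) = au^3 + bu^2 + cu + d. Substituting each data point gives a linear system:
  -27a + 9b - 3c + d = -153
  d = -6
  27a + 9b + 3c + d = 87
  216a + 36b + 6c + d = 774
Solving the system yields a = 4, b = -3, c = 4, d = -6.
So h(u) = 4u^3 - 3u^2 + 4u - 6.
Check: h(6) = 774. ✓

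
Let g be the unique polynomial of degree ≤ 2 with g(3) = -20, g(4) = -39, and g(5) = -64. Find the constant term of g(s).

1

Write g(s) = as^2 + bs + c. Substituting each data point gives a linear system:
  9a + 3b + c = -20
  16a + 4b + c = -39
  25a + 5b + c = -64
Solving the system yields a = -3, b = 2, c = 1.
So g(s) = -3s² + 2s + 1.
The constant term is 1.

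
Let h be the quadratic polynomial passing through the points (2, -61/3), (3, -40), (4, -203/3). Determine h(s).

h(s) = -4s^2 + (1/3)s - 5

Using the Lagrange interpolation formula with nodes 2, 3, 4:
  L_0(s) = (s - 3)(s - 4) / 2
  L_1(s) = (s - 2)(s - 4) / -1
  L_2(s) = (s - 2)(s - 3) / 2
Then h(s) = -61/3·L_0(s) - 40·L_1(s) - 203/3·L_2(s).
Expanding and collecting terms gives h(s) = -4s² + (1/3)s - 5.
Check: h(2) = -61/3. ✓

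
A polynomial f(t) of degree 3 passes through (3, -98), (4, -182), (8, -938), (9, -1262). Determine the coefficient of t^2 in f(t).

-6

Write f(t) = at^3 + bt^2 + ct + d. Substituting each data point gives a linear system:
  27a + 9b + 3c + d = -98
  64a + 16b + 4c + d = -182
  512a + 64b + 8c + d = -938
  729a + 81b + 9c + d = -1262
Solving the system yields a = -1, b = -6, c = -5, d = -2.
So f(t) = -t^3 - 6t^2 - 5t - 2.
The coefficient of t^2 is -6.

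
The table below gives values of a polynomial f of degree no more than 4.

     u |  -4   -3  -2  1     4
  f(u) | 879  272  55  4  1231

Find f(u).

Using the Lagrange interpolation formula with nodes -4, -3, -2, 1, 4:
  L_0(u) = (u + 3)(u + 2)(u - 1)(u - 4) / 80
  L_1(u) = (u + 4)(u + 2)(u - 1)(u - 4) / -28
  L_2(u) = (u + 4)(u + 3)(u - 1)(u - 4) / 36
  L_3(u) = (u + 4)(u + 3)(u + 2)(u - 4) / -180
  L_4(u) = (u + 4)(u + 3)(u + 2)(u - 1) / 1008
Then f(u) = 879·L_0(u) + 272·L_1(u) + 55·L_2(u) + 4·L_3(u) + 1231·L_4(u).
Expanding and collecting terms gives f(u) = 4u^4 + 3u^3 + 2u^2 - 4u - 1.
Check: f(-3) = 272. ✓

f(u) = 4u^4 + 3u^3 + 2u^2 - 4u - 1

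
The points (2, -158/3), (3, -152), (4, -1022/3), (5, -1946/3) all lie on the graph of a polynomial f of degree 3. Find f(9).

Using the Lagrange interpolation formula with nodes 2, 3, 4, 5:
  L_0(s) = (s - 3)(s - 4)(s - 5) / -6
  L_1(s) = (s - 2)(s - 4)(s - 5) / 2
  L_2(s) = (s - 2)(s - 3)(s - 5) / -2
  L_3(s) = (s - 2)(s - 3)(s - 4) / 6
Then f(s) = -158/3·L_0(s) - 152·L_1(s) - 1022/3·L_2(s) - 1946/3·L_3(s).
Expanding and collecting terms gives f(s) = -5s^3 + (1/3)s^2 - 6s - 2.
Evaluating at s = 9: f(9) = -3674.

-3674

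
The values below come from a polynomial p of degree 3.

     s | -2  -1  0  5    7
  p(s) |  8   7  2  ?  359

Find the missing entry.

127

The 4 known points determine the degree-3 polynomial uniquely.
Write p(s) = as^3 + bs^2 + cs + d. Substituting each data point gives a linear system:
  -8a + 4b - 2c + d = 8
  -a + b - c + d = 7
  d = 2
  343a + 49b + 7c + d = 359
Solving the system yields a = 1, b = 1, c = -5, d = 2.
So p(s) = s^3 + s^2 - 5s + 2.
Then p(5) = 127.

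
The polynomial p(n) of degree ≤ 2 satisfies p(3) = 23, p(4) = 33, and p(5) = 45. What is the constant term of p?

Write p(n) = an^2 + bn + c. Substituting each data point gives a linear system:
  9a + 3b + c = 23
  16a + 4b + c = 33
  25a + 5b + c = 45
Solving the system yields a = 1, b = 3, c = 5.
So p(n) = n^2 + 3n + 5.
The constant term is 5.

5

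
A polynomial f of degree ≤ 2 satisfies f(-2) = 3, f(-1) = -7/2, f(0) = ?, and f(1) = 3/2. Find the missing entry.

-4

On equispaced nodes a degree-2 polynomial has vanishing third forward difference, so
  - f(-2) + 3·f(-1) - 3·f(0) + f(1) = 0.
Substituting the known values and solving for f(0):
  -3·f(0) = 12
  f(0) = -4.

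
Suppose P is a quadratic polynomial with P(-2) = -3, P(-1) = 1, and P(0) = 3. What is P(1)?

Write P(x) = ax^2 + bx + c. Substituting each data point gives a linear system:
  4a - 2b + c = -3
  a - b + c = 1
  c = 3
Solving the system yields a = -1, b = 1, c = 3.
So P(x) = -x^2 + x + 3.
Then P(1) = 3.

3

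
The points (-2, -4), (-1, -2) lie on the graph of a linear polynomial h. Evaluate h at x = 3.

Write h(x) = ax + b. Substituting each data point gives a linear system:
  -2a + b = -4
  -a + b = -2
Solving the system yields a = 2, b = 0.
So h(x) = 2x.
Then h(3) = 6.

6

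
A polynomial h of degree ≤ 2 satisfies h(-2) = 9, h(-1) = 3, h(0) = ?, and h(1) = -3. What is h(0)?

-1

The 3 known points determine the degree-2 polynomial uniquely.
Write h(u) = au^2 + bu + c. Substituting each data point gives a linear system:
  4a - 2b + c = 9
  a - b + c = 3
  a + b + c = -3
Solving the system yields a = 1, b = -3, c = -1.
So h(u) = u^2 - 3u - 1.
Then h(0) = -1.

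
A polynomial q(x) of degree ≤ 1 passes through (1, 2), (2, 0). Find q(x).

Write q(x) = ax + b. Substituting each data point gives a linear system:
  a + b = 2
  2a + b = 0
Solving the system yields a = -2, b = 4.
So q(x) = -2x + 4.
Check: q(1) = 2. ✓

q(x) = -2x + 4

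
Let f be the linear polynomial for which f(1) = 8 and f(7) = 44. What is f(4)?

Write f(x) = ax + b. Substituting each data point gives a linear system:
  a + b = 8
  7a + b = 44
Solving the system yields a = 6, b = 2.
So f(x) = 6x + 2.
Then f(4) = 26.

26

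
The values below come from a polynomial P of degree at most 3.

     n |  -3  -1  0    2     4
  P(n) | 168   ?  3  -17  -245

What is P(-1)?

10

The 4 known points determine the degree-3 polynomial uniquely.
Write P(n) = an^3 + bn^2 + cn + d. Substituting each data point gives a linear system:
  -27a + 9b - 3c + d = 168
  d = 3
  8a + 4b + 2c + d = -17
  64a + 16b + 4c + d = -245
Solving the system yields a = -5, b = 4, c = 2, d = 3.
So P(n) = -5n³ + 4n² + 2n + 3.
Then P(-1) = 10.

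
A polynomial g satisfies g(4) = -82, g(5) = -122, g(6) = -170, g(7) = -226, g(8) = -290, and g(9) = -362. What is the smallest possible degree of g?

Forward differences of the values at x = 4, 5, 6, 7, 8, 9:
  g  : -82  -122  -170  -226  -290  -362
  Δ  : -40  -48  -56  -64  -72
  Δ^2: -8  -8  -8  -8
  Δ^3: 0  0  0
  Δ^4: 0  0
  Δ^5: 0
The second differences are constant (-8) and nonzero, while all higher differences vanish, so the minimal degree is 2.

2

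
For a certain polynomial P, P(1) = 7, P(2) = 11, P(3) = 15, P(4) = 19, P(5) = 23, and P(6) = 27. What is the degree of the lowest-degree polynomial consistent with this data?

1

Forward differences of the values at n = 1, 2, 3, 4, 5, 6:
  P  : 7  11  15  19  23  27
  Δ  : 4  4  4  4  4
  Δ^2: 0  0  0  0
  Δ^3: 0  0  0
  Δ^4: 0  0
  Δ^5: 0
The first differences are constant (4) and nonzero, while all higher differences vanish, so the minimal degree is 1.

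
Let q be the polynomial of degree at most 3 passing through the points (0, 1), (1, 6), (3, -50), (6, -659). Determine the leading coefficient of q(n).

-4

Write q(n) = an^3 + bn^2 + cn + d. Substituting each data point gives a linear system:
  d = 1
  a + b + c + d = 6
  27a + 9b + 3c + d = -50
  216a + 36b + 6c + d = -659
Solving the system yields a = -4, b = 5, c = 4, d = 1.
So q(n) = -4n³ + 5n² + 4n + 1.
The leading coefficient is -4.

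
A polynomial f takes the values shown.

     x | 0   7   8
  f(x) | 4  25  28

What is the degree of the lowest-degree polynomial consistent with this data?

1

Divided differences on the nodes 0, 7, 8:
  order 0: 4  25  28
  order 1: 3  3
  order 2: 0
The order-1 divided differences are all 3 (nonzero) and every higher order vanishes, so the data lies on a polynomial of degree exactly 1.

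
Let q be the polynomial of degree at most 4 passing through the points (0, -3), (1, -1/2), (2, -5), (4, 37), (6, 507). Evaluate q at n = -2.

43

Using the Lagrange interpolation formula with nodes 0, 1, 2, 4, 6:
  L_0(n) = (n - 1)(n - 2)(n - 4)(n - 6) / 48
  L_1(n) = n(n - 2)(n - 4)(n - 6) / -15
  L_2(n) = n(n - 1)(n - 4)(n - 6) / 16
  L_3(n) = n(n - 1)(n - 2)(n - 6) / -48
  L_4(n) = n(n - 1)(n - 2)(n - 4) / 240
Then q(n) = -3·L_0(n) - 1/2·L_1(n) - 5·L_2(n) + 37·L_3(n) + 507·L_4(n).
Expanding and collecting terms gives q(n) = n^4 - 4n^3 + (3/2)n^2 + 4n - 3.
Evaluating at n = -2: q(-2) = 43.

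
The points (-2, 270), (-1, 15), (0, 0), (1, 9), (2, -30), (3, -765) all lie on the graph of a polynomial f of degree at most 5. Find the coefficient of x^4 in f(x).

Write f(x) = ax^5 + bx^4 + cx^3 + dx^2 + ex + k. Substituting each data point gives a linear system:
  -32a + 16b - 8c + 4d - 2e + k = 270
  -a + b - c + d - e + k = 15
  k = 0
  a + b + c + d + e + k = 9
  32a + 16b + 8c + 4d + 2e + k = -30
  243a + 81b + 27c + 9d + 3e + k = -765
Solving the system yields a = -6, b = 6, c = 6, d = 6, e = -3, k = 0.
So f(x) = -6x^5 + 6x^4 + 6x^3 + 6x^2 - 3x.
The coefficient of x^4 is 6.

6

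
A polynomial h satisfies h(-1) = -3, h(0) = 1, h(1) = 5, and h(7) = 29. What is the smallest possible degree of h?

Divided differences on the nodes -1, 0, 1, 7:
  order 0: -3  1  5  29
  order 1: 4  4  4
  order 2: 0  0
  order 3: 0
The order-1 divided differences are all 4 (nonzero) and every higher order vanishes, so the data lies on a polynomial of degree exactly 1.

1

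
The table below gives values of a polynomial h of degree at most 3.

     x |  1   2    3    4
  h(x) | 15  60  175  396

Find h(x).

h(x) = 6x^3 - x^2 + 6x + 4

Write h(x) = ax^3 + bx^2 + cx + d. Substituting each data point gives a linear system:
  a + b + c + d = 15
  8a + 4b + 2c + d = 60
  27a + 9b + 3c + d = 175
  64a + 16b + 4c + d = 396
Solving the system yields a = 6, b = -1, c = 6, d = 4.
So h(x) = 6x³ - x² + 6x + 4.
Check: h(3) = 175. ✓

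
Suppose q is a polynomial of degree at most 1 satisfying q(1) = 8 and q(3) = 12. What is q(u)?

q(u) = 2u + 6

Write q(u) = au + b. Substituting each data point gives a linear system:
  a + b = 8
  3a + b = 12
Solving the system yields a = 2, b = 6.
So q(u) = 2u + 6.
Check: q(1) = 8. ✓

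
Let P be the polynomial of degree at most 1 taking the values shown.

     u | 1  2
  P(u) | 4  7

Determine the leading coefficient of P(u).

3

Write P(u) = au + b. Substituting each data point gives a linear system:
  a + b = 4
  2a + b = 7
Solving the system yields a = 3, b = 1.
So P(u) = 3u + 1.
The leading coefficient is 3.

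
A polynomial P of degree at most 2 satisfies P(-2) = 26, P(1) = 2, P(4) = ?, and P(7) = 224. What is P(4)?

On equispaced nodes a degree-2 polynomial has vanishing third forward difference, so
  - P(-2) + 3·P(1) - 3·P(4) + P(7) = 0.
Substituting the known values and solving for P(4):
  -3·P(4) = -204
  P(4) = 68.

68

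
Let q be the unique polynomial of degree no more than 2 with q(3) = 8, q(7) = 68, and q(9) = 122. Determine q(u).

q(u) = 2u^2 - 5u + 5

Using the Lagrange interpolation formula with nodes 3, 7, 9:
  L_0(u) = (u - 7)(u - 9) / 24
  L_1(u) = (u - 3)(u - 9) / -8
  L_2(u) = (u - 3)(u - 7) / 12
Then q(u) = 8·L_0(u) + 68·L_1(u) + 122·L_2(u).
Expanding and collecting terms gives q(u) = 2u^2 - 5u + 5.
Check: q(9) = 122. ✓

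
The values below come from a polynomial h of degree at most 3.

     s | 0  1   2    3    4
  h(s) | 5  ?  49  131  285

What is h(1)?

15

The 4 known points determine the degree-3 polynomial uniquely.
Write h(s) = as^3 + bs^2 + cs + d. Substituting each data point gives a linear system:
  d = 5
  8a + 4b + 2c + d = 49
  27a + 9b + 3c + d = 131
  64a + 16b + 4c + d = 285
Solving the system yields a = 4, b = 0, c = 6, d = 5.
So h(s) = 4s^3 + 6s + 5.
Then h(1) = 15.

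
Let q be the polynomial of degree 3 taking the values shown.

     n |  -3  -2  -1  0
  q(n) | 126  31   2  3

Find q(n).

q(n) = -6n^3 - 3n^2 + 4n + 3

Write q(n) = an^3 + bn^2 + cn + d. Substituting each data point gives a linear system:
  -27a + 9b - 3c + d = 126
  -8a + 4b - 2c + d = 31
  -a + b - c + d = 2
  d = 3
Solving the system yields a = -6, b = -3, c = 4, d = 3.
So q(n) = -6n³ - 3n² + 4n + 3.
Check: q(0) = 3. ✓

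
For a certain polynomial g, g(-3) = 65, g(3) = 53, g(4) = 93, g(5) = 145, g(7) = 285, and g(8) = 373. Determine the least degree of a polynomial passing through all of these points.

Divided differences on the nodes -3, 3, 4, 5, 7, 8:
  order 0: 65  53  93  145  285  373
  order 1: -2  40  52  70  88
  order 2: 6  6  6  6
  order 3: 0  0  0
  order 4: 0  0
  order 5: 0
The order-2 divided differences are all 6 (nonzero) and every higher order vanishes, so the data lies on a polynomial of degree exactly 2.

2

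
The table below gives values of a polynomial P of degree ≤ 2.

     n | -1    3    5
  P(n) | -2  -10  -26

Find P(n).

Write P(n) = an^2 + bn + c. Substituting each data point gives a linear system:
  a - b + c = -2
  9a + 3b + c = -10
  25a + 5b + c = -26
Solving the system yields a = -1, b = 0, c = -1.
So P(n) = -n² - 1.
Check: P(5) = -26. ✓

P(n) = -n^2 - 1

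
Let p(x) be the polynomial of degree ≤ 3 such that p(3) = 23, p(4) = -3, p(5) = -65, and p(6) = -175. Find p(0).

Using the Lagrange interpolation formula with nodes 3, 4, 5, 6:
  L_0(x) = (x - 4)(x - 5)(x - 6) / -6
  L_1(x) = (x - 3)(x - 5)(x - 6) / 2
  L_2(x) = (x - 3)(x - 4)(x - 6) / -2
  L_3(x) = (x - 3)(x - 4)(x - 5) / 6
Then p(x) = 23·L_0(x) - 3·L_1(x) - 65·L_2(x) - 175·L_3(x).
Expanding and collecting terms gives p(x) = -2x^3 + 6x^2 + 6x + 5.
Evaluating at x = 0: p(0) = 5.

5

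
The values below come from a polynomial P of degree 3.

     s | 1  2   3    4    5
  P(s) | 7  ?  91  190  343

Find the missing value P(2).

The 4 known points determine the degree-3 polynomial uniquely.
Write P(s) = as^3 + bs^2 + cs + d. Substituting each data point gives a linear system:
  a + b + c + d = 7
  27a + 9b + 3c + d = 91
  64a + 16b + 4c + d = 190
  125a + 25b + 5c + d = 343
Solving the system yields a = 2, b = 3, c = 4, d = -2.
So P(s) = 2s^3 + 3s^2 + 4s - 2.
Then P(2) = 34.

34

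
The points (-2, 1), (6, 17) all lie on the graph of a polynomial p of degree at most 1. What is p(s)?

p(s) = 2s + 5

Using the Lagrange interpolation formula with nodes -2, 6:
  L_0(s) = (s - 6) / -8
  L_1(s) = (s + 2) / 8
Then p(s) = 1·L_0(s) + 17·L_1(s).
Expanding and collecting terms gives p(s) = 2s + 5.
Check: p(6) = 17. ✓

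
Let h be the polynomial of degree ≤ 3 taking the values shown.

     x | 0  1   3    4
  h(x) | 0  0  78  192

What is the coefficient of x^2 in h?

1

Write h(x) = ax^3 + bx^2 + cx + d. Substituting each data point gives a linear system:
  d = 0
  a + b + c + d = 0
  27a + 9b + 3c + d = 78
  64a + 16b + 4c + d = 192
Solving the system yields a = 3, b = 1, c = -4, d = 0.
So h(x) = 3x^3 + x^2 - 4x.
The coefficient of x^2 is 1.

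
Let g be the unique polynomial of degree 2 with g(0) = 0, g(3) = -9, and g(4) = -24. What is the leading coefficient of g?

Write g(n) = an^2 + bn + c. Substituting each data point gives a linear system:
  c = 0
  9a + 3b + c = -9
  16a + 4b + c = -24
Solving the system yields a = -3, b = 6, c = 0.
So g(n) = -3n² + 6n.
The leading coefficient is -3.

-3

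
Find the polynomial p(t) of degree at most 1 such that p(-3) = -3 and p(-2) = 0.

Write p(t) = at + b. Substituting each data point gives a linear system:
  -3a + b = -3
  -2a + b = 0
Solving the system yields a = 3, b = 6.
So p(t) = 3t + 6.
Check: p(-3) = -3. ✓

p(t) = 3t + 6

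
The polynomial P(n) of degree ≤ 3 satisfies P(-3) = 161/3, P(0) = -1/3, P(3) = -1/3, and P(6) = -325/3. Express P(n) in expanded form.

Write P(n) = an^3 + bn^2 + cn + d. Substituting each data point gives a linear system:
  -27a + 9b - 3c + d = 161/3
  d = -1/3
  27a + 9b + 3c + d = -1/3
  216a + 36b + 6c + d = -325/3
Solving the system yields a = -1, b = 3, c = 0, d = -1/3.
So P(n) = -n^3 + 3n^2 - 1/3.
Check: P(0) = -1/3. ✓

P(n) = -n^3 + 3n^2 - 1/3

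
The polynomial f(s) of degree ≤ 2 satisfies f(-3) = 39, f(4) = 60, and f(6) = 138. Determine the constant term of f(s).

0

Write f(s) = as^2 + bs + c. Substituting each data point gives a linear system:
  9a - 3b + c = 39
  16a + 4b + c = 60
  36a + 6b + c = 138
Solving the system yields a = 4, b = -1, c = 0.
So f(s) = 4s^2 - s.
The constant term is 0.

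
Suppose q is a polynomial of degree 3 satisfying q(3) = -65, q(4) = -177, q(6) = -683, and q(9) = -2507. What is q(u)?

q(u) = -4u^3 + 5u^2 + u - 5

Write q(u) = au^3 + bu^2 + cu + d. Substituting each data point gives a linear system:
  27a + 9b + 3c + d = -65
  64a + 16b + 4c + d = -177
  216a + 36b + 6c + d = -683
  729a + 81b + 9c + d = -2507
Solving the system yields a = -4, b = 5, c = 1, d = -5.
So q(u) = -4u^3 + 5u^2 + u - 5.
Check: q(3) = -65. ✓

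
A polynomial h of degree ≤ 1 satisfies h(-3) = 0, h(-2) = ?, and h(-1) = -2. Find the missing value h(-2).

The 2 known points determine the degree-1 polynomial uniquely.
Write h(t) = at + b. Substituting each data point gives a linear system:
  -3a + b = 0
  -a + b = -2
Solving the system yields a = -1, b = -3.
So h(t) = -t - 3.
Then h(-2) = -1.

-1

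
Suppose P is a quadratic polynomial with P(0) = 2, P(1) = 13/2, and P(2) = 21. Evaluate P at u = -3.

97/2

Forward differences of the values at u = 0, 1, 2:
  P  : 2  13/2  21
  Δ  : 9/2  29/2
  Δ^2: 10
The second differences are constant, confirming degree 2.
Interpolating (Newton forward form) and evaluating at u = -3 gives P(-3) = 97/2.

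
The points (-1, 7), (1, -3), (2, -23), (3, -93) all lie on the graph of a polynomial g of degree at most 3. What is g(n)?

g(n) = -5n^3 + 5n^2 - 3

Write g(n) = an^3 + bn^2 + cn + d. Substituting each data point gives a linear system:
  -a + b - c + d = 7
  a + b + c + d = -3
  8a + 4b + 2c + d = -23
  27a + 9b + 3c + d = -93
Solving the system yields a = -5, b = 5, c = 0, d = -3.
So g(n) = -5n^3 + 5n^2 - 3.
Check: g(-1) = 7. ✓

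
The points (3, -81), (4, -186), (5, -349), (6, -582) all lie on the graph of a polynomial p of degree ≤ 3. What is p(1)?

Write p(u) = au^3 + bu^2 + cu + d. Substituting each data point gives a linear system:
  27a + 9b + 3c + d = -81
  64a + 16b + 4c + d = -186
  125a + 25b + 5c + d = -349
  216a + 36b + 6c + d = -582
Solving the system yields a = -2, b = -5, c = 4, d = 6.
So p(u) = -2u³ - 5u² + 4u + 6.
Then p(1) = 3.

3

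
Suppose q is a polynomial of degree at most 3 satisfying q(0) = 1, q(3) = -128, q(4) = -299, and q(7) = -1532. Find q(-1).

Write q(t) = at^3 + bt^2 + ct + d. Substituting each data point gives a linear system:
  d = 1
  27a + 9b + 3c + d = -128
  64a + 16b + 4c + d = -299
  343a + 49b + 7c + d = -1532
Solving the system yields a = -4, b = -4, c = 5, d = 1.
So q(t) = -4t^3 - 4t^2 + 5t + 1.
Then q(-1) = -4.

-4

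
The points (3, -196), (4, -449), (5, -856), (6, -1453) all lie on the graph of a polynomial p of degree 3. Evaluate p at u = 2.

-61

Using the Lagrange interpolation formula with nodes 3, 4, 5, 6:
  L_0(u) = (u - 4)(u - 5)(u - 6) / -6
  L_1(u) = (u - 3)(u - 5)(u - 6) / 2
  L_2(u) = (u - 3)(u - 4)(u - 6) / -2
  L_3(u) = (u - 3)(u - 4)(u - 5) / 6
Then p(u) = -196·L_0(u) - 449·L_1(u) - 856·L_2(u) - 1453·L_3(u).
Expanding and collecting terms gives p(u) = -6u^3 - 5u^2 + 4u - 1.
Evaluating at u = 2: p(2) = -61.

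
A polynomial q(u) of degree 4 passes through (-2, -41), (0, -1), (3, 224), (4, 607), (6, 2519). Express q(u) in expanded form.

Write q(u) = au^4 + bu^3 + cu^2 + du + e. Substituting each data point gives a linear system:
  16a - 8b + 4c - 2d + e = -41
  e = -1
  81a + 27b + 9c + 3d + e = 224
  256a + 64b + 16c + 4d + e = 607
  1296a + 216b + 36c + 6d + e = 2519
Solving the system yields a = 1, b = 6, c = -2, d = 0, e = -1.
So q(u) = u^4 + 6u^3 - 2u^2 - 1.
Check: q(3) = 224. ✓

q(u) = u^4 + 6u^3 - 2u^2 - 1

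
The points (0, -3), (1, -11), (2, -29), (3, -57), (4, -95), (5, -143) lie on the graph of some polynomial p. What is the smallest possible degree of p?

2

Forward differences of the values at s = 0, 1, 2, 3, 4, 5:
  p  : -3  -11  -29  -57  -95  -143
  Δ  : -8  -18  -28  -38  -48
  Δ^2: -10  -10  -10  -10
  Δ^3: 0  0  0
  Δ^4: 0  0
  Δ^5: 0
The second differences are constant (-10) and nonzero, while all higher differences vanish, so the minimal degree is 2.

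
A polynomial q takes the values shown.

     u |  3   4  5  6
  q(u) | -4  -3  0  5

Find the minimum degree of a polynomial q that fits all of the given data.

2

Forward differences of the values at u = 3, 4, 5, 6:
  q  : -4  -3  0  5
  Δ  : 1  3  5
  Δ^2: 2  2
  Δ^3: 0
The second differences are constant (2) and nonzero, while all higher differences vanish, so the minimal degree is 2.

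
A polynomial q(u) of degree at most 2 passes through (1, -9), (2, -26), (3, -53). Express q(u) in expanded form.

q(u) = -5u^2 - 2u - 2

Write q(u) = au^2 + bu + c. Substituting each data point gives a linear system:
  a + b + c = -9
  4a + 2b + c = -26
  9a + 3b + c = -53
Solving the system yields a = -5, b = -2, c = -2.
So q(u) = -5u^2 - 2u - 2.
Check: q(3) = -53. ✓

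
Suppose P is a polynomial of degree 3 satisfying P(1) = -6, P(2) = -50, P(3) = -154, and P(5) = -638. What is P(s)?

P(s) = -4s^3 - 6s^2 + 2s + 2

Using the Lagrange interpolation formula with nodes 1, 2, 3, 5:
  L_0(s) = (s - 2)(s - 3)(s - 5) / -8
  L_1(s) = (s - 1)(s - 3)(s - 5) / 3
  L_2(s) = (s - 1)(s - 2)(s - 5) / -4
  L_3(s) = (s - 1)(s - 2)(s - 3) / 24
Then P(s) = -6·L_0(s) - 50·L_1(s) - 154·L_2(s) - 638·L_3(s).
Expanding and collecting terms gives P(s) = -4s³ - 6s² + 2s + 2.
Check: P(3) = -154. ✓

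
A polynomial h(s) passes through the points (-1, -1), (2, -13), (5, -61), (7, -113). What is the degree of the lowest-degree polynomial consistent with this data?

Divided differences on the nodes -1, 2, 5, 7:
  order 0: -1  -13  -61  -113
  order 1: -4  -16  -26
  order 2: -2  -2
  order 3: 0
The order-2 divided differences are all -2 (nonzero) and every higher order vanishes, so the data lies on a polynomial of degree exactly 2.

2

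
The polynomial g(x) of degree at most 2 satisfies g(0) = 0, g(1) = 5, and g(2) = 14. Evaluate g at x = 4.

44

Using the Lagrange interpolation formula with nodes 0, 1, 2:
  L_0(x) = (x - 1)(x - 2) / 2
  L_1(x) = x(x - 2) / -1
  L_2(x) = x(x - 1) / 2
Then g(x) = 0·L_0(x) + 5·L_1(x) + 14·L_2(x).
Expanding and collecting terms gives g(x) = 2x^2 + 3x.
Evaluating at x = 4: g(4) = 44.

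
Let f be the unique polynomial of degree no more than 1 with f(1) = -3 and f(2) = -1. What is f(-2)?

-9

Using the Lagrange interpolation formula with nodes 1, 2:
  L_0(x) = (x - 2) / -1
  L_1(x) = (x - 1) / 1
Then f(x) = -3·L_0(x) - 1·L_1(x).
Expanding and collecting terms gives f(x) = 2x - 5.
Evaluating at x = -2: f(-2) = -9.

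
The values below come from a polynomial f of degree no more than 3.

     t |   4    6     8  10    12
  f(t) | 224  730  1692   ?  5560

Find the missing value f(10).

The 4 known points determine the degree-3 polynomial uniquely.
Write f(t) = at^3 + bt^2 + ct + d. Substituting each data point gives a linear system:
  64a + 16b + 4c + d = 224
  216a + 36b + 6c + d = 730
  512a + 64b + 8c + d = 1692
  1728a + 144b + 12c + d = 5560
Solving the system yields a = 3, b = 3, c = -5, d = 4.
So f(t) = 3t^3 + 3t^2 - 5t + 4.
Then f(10) = 3254.

3254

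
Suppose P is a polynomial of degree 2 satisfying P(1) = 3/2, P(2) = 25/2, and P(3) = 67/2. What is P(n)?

P(n) = 5n^2 - 4n + 1/2

Write P(n) = an^2 + bn + c. Substituting each data point gives a linear system:
  a + b + c = 3/2
  4a + 2b + c = 25/2
  9a + 3b + c = 67/2
Solving the system yields a = 5, b = -4, c = 1/2.
So P(n) = 5n^2 - 4n + 1/2.
Check: P(2) = 25/2. ✓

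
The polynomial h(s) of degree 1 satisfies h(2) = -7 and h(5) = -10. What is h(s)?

Write h(s) = as + b. Substituting each data point gives a linear system:
  2a + b = -7
  5a + b = -10
Solving the system yields a = -1, b = -5.
So h(s) = -s - 5.
Check: h(5) = -10. ✓

h(s) = -s - 5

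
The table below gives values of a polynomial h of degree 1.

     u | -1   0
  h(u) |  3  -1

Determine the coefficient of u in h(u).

Write h(u) = au + b. Substituting each data point gives a linear system:
  -a + b = 3
  b = -1
Solving the system yields a = -4, b = -1.
So h(u) = -4u - 1.
The leading coefficient is -4.

-4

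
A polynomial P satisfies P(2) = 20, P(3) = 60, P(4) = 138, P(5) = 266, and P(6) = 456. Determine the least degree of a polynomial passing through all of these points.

Forward differences of the values at s = 2, 3, 4, 5, 6:
  P  : 20  60  138  266  456
  Δ  : 40  78  128  190
  Δ^2: 38  50  62
  Δ^3: 12  12
  Δ^4: 0
The third differences are constant (12) and nonzero, while all higher differences vanish, so the minimal degree is 3.

3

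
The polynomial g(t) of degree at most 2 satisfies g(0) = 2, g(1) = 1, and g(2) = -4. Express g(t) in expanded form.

Using the Lagrange interpolation formula with nodes 0, 1, 2:
  L_0(t) = (t - 1)(t - 2) / 2
  L_1(t) = t(t - 2) / -1
  L_2(t) = t(t - 1) / 2
Then g(t) = 2·L_0(t) + 1·L_1(t) - 4·L_2(t).
Expanding and collecting terms gives g(t) = -2t^2 + t + 2.
Check: g(2) = -4. ✓

g(t) = -2t^2 + t + 2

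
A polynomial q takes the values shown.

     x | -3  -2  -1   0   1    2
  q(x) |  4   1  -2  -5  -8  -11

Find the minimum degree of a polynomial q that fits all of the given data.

Forward differences of the values at x = -3, -2, -1, 0, 1, 2:
  q  : 4  1  -2  -5  -8  -11
  Δ  : -3  -3  -3  -3  -3
  Δ^2: 0  0  0  0
  Δ^3: 0  0  0
  Δ^4: 0  0
  Δ^5: 0
The first differences are constant (-3) and nonzero, while all higher differences vanish, so the minimal degree is 1.

1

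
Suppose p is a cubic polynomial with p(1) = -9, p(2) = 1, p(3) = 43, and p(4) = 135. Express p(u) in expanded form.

p(u) = 3u^3 - 2u^2 - 5u - 5

Write p(u) = au^3 + bu^2 + cu + d. Substituting each data point gives a linear system:
  a + b + c + d = -9
  8a + 4b + 2c + d = 1
  27a + 9b + 3c + d = 43
  64a + 16b + 4c + d = 135
Solving the system yields a = 3, b = -2, c = -5, d = -5.
So p(u) = 3u³ - 2u² - 5u - 5.
Check: p(3) = 43. ✓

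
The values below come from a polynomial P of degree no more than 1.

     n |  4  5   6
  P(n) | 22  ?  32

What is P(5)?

The 2 known points determine the degree-1 polynomial uniquely.
Write P(n) = an + b. Substituting each data point gives a linear system:
  4a + b = 22
  6a + b = 32
Solving the system yields a = 5, b = 2.
So P(n) = 5n + 2.
Then P(5) = 27.

27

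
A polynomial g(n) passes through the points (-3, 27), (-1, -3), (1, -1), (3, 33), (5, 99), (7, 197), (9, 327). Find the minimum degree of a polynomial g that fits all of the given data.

2

Forward differences of the values at n = -3, -1, 1, 3, 5, 7, 9:
  g  : 27  -3  -1  33  99  197  327
  Δ  : -30  2  34  66  98  130
  Δ^2: 32  32  32  32  32
  Δ^3: 0  0  0  0
  Δ^4: 0  0  0
  Δ^5: 0  0
  Δ^6: 0
The second differences are constant (32) and nonzero, while all higher differences vanish, so the minimal degree is 2.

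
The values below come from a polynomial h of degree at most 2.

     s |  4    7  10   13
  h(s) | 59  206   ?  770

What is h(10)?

The 3 known points determine the degree-2 polynomial uniquely.
Write h(s) = as^2 + bs + c. Substituting each data point gives a linear system:
  16a + 4b + c = 59
  49a + 7b + c = 206
  169a + 13b + c = 770
Solving the system yields a = 5, b = -6, c = 3.
So h(s) = 5s^2 - 6s + 3.
Then h(10) = 443.

443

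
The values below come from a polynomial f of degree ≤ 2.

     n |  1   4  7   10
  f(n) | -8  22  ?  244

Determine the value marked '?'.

On equispaced nodes a degree-2 polynomial has vanishing third forward difference, so
  - f(1) + 3·f(4) - 3·f(7) + f(10) = 0.
Substituting the known values and solving for f(7):
  -3·f(7) = -318
  f(7) = 106.

106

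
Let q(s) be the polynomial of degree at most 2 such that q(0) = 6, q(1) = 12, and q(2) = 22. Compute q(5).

Using the Lagrange interpolation formula with nodes 0, 1, 2:
  L_0(s) = (s - 1)(s - 2) / 2
  L_1(s) = s(s - 2) / -1
  L_2(s) = s(s - 1) / 2
Then q(s) = 6·L_0(s) + 12·L_1(s) + 22·L_2(s).
Expanding and collecting terms gives q(s) = 2s^2 + 4s + 6.
Evaluating at s = 5: q(5) = 76.

76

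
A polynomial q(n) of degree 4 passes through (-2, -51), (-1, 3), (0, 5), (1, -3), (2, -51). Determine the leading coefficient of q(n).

Write q(n) = an^4 + bn^3 + cn^2 + dn + e. Substituting each data point gives a linear system:
  16a - 8b + 4c - 2d + e = -51
  a - b + c - d + e = 3
  e = 5
  a + b + c + d + e = -3
  16a + 8b + 4c + 2d + e = -51
Solving the system yields a = -3, b = 1, c = -2, d = -4, e = 5.
So q(n) = -3n^4 + n^3 - 2n^2 - 4n + 5.
The leading coefficient is -3.

-3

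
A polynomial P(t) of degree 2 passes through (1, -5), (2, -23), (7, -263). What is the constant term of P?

3

Write P(t) = at^2 + bt + c. Substituting each data point gives a linear system:
  a + b + c = -5
  4a + 2b + c = -23
  49a + 7b + c = -263
Solving the system yields a = -5, b = -3, c = 3.
So P(t) = -5t² - 3t + 3.
The constant term is 3.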